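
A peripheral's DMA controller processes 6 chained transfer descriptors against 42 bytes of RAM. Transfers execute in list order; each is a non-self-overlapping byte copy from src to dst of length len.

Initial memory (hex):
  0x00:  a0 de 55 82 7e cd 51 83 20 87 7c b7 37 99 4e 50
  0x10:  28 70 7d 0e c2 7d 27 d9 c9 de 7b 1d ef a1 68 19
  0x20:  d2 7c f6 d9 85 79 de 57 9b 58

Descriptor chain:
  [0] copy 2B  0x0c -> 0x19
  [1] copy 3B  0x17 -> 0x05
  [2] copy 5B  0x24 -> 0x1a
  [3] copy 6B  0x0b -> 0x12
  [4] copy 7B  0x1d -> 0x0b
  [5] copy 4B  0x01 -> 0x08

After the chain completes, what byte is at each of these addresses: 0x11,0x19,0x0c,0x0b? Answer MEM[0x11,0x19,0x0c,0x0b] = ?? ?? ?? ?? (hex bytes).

MEM[0x11,0x19,0x0c,0x0b] = d9 37 9b 7e

[0] 0x0c->0x19 len=2 : 37 99
[1] 0x17->0x05 len=3 : d9 c9 37
[2] 0x24->0x1a len=5 : 85 79 de 57 9b
[3] 0x0b->0x12 len=6 : b7 37 99 4e 50 28
[4] 0x1d->0x0b len=7 : 57 9b 19 d2 7c f6 d9
[5] 0x01->0x08 len=4 : de 55 82 7e
query mem[0x11]=0xd9, mem[0x19]=0x37, mem[0x0c]=0x9b, mem[0x0b]=0x7e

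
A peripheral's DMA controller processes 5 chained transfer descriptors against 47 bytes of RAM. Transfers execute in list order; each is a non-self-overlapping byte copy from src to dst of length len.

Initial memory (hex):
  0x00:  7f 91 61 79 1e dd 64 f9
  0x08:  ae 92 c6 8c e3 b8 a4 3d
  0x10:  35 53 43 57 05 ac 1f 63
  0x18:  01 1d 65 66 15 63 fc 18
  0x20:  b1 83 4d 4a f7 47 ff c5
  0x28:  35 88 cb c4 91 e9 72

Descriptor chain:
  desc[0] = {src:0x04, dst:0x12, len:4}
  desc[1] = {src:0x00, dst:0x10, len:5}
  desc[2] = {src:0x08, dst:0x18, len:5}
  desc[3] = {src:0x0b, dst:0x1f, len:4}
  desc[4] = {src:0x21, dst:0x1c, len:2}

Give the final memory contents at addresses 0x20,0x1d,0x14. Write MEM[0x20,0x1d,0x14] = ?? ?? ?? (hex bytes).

[0] 0x04->0x12 len=4 : 1e dd 64 f9
[1] 0x00->0x10 len=5 : 7f 91 61 79 1e
[2] 0x08->0x18 len=5 : ae 92 c6 8c e3
[3] 0x0b->0x1f len=4 : 8c e3 b8 a4
[4] 0x21->0x1c len=2 : b8 a4
query mem[0x20]=0xe3, mem[0x1d]=0xa4, mem[0x14]=0x1e

MEM[0x20,0x1d,0x14] = e3 a4 1e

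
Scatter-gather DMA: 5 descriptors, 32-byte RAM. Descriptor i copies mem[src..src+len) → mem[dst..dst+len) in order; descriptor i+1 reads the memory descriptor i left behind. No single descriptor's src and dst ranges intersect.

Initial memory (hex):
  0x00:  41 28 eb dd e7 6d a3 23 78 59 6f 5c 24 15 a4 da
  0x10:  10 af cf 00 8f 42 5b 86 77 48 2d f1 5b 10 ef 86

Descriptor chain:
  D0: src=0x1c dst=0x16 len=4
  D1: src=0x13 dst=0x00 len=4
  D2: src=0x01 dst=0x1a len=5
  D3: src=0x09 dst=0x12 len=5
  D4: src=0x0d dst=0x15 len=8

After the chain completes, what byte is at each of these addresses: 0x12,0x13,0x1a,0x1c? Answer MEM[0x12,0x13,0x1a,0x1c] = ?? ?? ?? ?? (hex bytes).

  after D0: wrote 4B at 0x16 = 5b10ef86
  after D1: wrote 4B at 0x00 = 008f425b
  after D2: wrote 5B at 0x1a = 8f425be76d
  after D3: wrote 5B at 0x12 = 596f5c2415
  after D4: wrote 8B at 0x15 = 15a4da10af596f5c
query mem[0x12]=0x59, mem[0x13]=0x6f, mem[0x1a]=0x59, mem[0x1c]=0x5c

MEM[0x12,0x13,0x1a,0x1c] = 59 6f 59 5c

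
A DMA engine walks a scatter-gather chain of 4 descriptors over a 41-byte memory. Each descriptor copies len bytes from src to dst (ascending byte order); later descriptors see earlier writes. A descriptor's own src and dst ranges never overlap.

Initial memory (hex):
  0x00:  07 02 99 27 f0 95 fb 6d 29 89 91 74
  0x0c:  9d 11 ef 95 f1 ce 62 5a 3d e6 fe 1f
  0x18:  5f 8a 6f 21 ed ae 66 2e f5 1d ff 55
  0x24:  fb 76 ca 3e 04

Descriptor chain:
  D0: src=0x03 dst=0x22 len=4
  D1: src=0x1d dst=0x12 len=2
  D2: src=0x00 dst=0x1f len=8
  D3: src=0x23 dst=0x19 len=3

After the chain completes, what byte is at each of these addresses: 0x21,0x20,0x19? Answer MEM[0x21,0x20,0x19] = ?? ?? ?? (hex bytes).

#0 dst[0x22+4] := {0x27,0xf0,0x95,0xfb}
#1 dst[0x12+2] := {0xae,0x66}
#2 dst[0x1f+8] := {0x07,0x02,0x99,0x27,0xf0,0x95,0xfb,0x6d}
#3 dst[0x19+3] := {0xf0,0x95,0xfb}
query mem[0x21]=0x99, mem[0x20]=0x02, mem[0x19]=0xf0

MEM[0x21,0x20,0x19] = 99 02 f0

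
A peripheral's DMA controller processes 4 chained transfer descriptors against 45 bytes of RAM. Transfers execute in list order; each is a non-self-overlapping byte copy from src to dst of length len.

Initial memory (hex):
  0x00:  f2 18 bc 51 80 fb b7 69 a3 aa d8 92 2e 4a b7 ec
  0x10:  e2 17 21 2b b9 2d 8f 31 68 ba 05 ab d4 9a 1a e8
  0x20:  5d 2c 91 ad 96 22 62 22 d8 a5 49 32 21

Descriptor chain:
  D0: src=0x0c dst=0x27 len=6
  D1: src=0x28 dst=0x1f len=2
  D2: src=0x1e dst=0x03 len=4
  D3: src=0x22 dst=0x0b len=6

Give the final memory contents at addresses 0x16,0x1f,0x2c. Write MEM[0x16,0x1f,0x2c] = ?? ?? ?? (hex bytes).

  after D0: wrote 6B at 0x27 = 2e4ab7ece217
  after D1: wrote 2B at 0x1f = 4ab7
  after D2: wrote 4B at 0x03 = 1a4ab72c
  after D3: wrote 6B at 0x0b = 91ad9622622e
query mem[0x16]=0x8f, mem[0x1f]=0x4a, mem[0x2c]=0x17

MEM[0x16,0x1f,0x2c] = 8f 4a 17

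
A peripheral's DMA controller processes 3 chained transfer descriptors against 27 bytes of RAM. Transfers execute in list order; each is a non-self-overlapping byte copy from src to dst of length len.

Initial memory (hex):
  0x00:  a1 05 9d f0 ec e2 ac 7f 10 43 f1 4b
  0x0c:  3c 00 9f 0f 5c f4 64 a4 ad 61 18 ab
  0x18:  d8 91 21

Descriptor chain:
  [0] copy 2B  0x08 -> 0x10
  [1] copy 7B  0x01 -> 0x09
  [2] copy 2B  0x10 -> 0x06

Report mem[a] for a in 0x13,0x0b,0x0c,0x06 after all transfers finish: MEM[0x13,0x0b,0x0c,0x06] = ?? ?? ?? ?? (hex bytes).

MEM[0x13,0x0b,0x0c,0x06] = a4 f0 ec 10

D0: mem[0x10..0x11] <- [10 43]
D1: mem[0x09..0x0f] <- [05 9d f0 ec e2 ac 7f]
D2: mem[0x06..0x07] <- [10 43]
query mem[0x13]=0xa4, mem[0x0b]=0xf0, mem[0x0c]=0xec, mem[0x06]=0x10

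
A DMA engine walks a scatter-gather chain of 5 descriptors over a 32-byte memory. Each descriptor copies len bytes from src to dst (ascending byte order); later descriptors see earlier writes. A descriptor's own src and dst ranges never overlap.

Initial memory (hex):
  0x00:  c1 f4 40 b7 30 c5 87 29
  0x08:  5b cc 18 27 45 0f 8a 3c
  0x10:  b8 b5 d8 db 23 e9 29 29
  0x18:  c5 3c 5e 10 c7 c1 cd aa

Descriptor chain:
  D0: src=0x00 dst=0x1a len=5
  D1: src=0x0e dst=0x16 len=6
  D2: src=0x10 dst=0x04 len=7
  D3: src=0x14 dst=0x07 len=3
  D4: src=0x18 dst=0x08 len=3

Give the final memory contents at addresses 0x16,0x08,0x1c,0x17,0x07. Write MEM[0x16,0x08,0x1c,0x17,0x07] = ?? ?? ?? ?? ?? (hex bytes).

D0: mem[0x1a..0x1e] <- [c1 f4 40 b7 30]
D1: mem[0x16..0x1b] <- [8a 3c b8 b5 d8 db]
D2: mem[0x04..0x0a] <- [b8 b5 d8 db 23 e9 8a]
D3: mem[0x07..0x09] <- [23 e9 8a]
D4: mem[0x08..0x0a] <- [b8 b5 d8]
query mem[0x16]=0x8a, mem[0x08]=0xb8, mem[0x1c]=0x40, mem[0x17]=0x3c, mem[0x07]=0x23

MEM[0x16,0x08,0x1c,0x17,0x07] = 8a b8 40 3c 23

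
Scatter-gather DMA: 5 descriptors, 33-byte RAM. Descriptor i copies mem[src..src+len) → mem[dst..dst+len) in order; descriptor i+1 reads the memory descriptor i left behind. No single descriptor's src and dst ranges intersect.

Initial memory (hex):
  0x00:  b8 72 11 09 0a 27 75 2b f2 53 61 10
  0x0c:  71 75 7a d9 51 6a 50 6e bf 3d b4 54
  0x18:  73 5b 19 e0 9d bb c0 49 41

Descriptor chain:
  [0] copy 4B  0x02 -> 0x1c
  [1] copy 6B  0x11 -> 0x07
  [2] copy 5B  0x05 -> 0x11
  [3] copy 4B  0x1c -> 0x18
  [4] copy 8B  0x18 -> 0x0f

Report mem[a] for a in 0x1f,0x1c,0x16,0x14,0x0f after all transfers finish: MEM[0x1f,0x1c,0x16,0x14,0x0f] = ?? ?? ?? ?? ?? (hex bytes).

MEM[0x1f,0x1c,0x16,0x14,0x0f] = 27 11 27 09 11

  after D0: wrote 4B at 0x1c = 11090a27
  after D1: wrote 6B at 0x07 = 6a506ebf3db4
  after D2: wrote 5B at 0x11 = 27756a506e
  after D3: wrote 4B at 0x18 = 11090a27
  after D4: wrote 8B at 0x0f = 11090a2711090a27
query mem[0x1f]=0x27, mem[0x1c]=0x11, mem[0x16]=0x27, mem[0x14]=0x09, mem[0x0f]=0x11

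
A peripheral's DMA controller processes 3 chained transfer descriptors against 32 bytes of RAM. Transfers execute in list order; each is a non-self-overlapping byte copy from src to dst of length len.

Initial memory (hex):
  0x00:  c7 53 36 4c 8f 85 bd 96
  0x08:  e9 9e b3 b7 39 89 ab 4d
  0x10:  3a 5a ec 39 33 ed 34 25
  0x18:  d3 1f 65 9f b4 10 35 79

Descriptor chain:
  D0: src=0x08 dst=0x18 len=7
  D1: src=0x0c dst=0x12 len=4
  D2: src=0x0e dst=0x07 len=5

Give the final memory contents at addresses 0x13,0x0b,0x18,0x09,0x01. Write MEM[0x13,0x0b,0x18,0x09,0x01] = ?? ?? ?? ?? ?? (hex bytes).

MEM[0x13,0x0b,0x18,0x09,0x01] = 89 39 e9 3a 53

[0] 0x08->0x18 len=7 : e9 9e b3 b7 39 89 ab
[1] 0x0c->0x12 len=4 : 39 89 ab 4d
[2] 0x0e->0x07 len=5 : ab 4d 3a 5a 39
query mem[0x13]=0x89, mem[0x0b]=0x39, mem[0x18]=0xe9, mem[0x09]=0x3a, mem[0x01]=0x53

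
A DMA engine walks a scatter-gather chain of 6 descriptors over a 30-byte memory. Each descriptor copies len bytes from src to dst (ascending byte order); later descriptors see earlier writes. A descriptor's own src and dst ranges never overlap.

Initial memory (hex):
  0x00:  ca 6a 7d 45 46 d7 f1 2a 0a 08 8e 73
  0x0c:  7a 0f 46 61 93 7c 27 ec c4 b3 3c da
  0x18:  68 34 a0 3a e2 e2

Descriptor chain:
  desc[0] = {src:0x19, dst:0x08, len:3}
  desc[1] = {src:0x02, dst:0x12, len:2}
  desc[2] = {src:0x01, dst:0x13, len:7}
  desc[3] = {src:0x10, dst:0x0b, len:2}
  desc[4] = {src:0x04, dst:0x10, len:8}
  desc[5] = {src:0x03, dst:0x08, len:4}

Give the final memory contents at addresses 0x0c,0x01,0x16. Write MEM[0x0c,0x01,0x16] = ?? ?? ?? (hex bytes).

MEM[0x0c,0x01,0x16] = 7c 6a 3a

#0 dst[0x08+3] := {0x34,0xa0,0x3a}
#1 dst[0x12+2] := {0x7d,0x45}
#2 dst[0x13+7] := {0x6a,0x7d,0x45,0x46,0xd7,0xf1,0x2a}
#3 dst[0x0b+2] := {0x93,0x7c}
#4 dst[0x10+8] := {0x46,0xd7,0xf1,0x2a,0x34,0xa0,0x3a,0x93}
#5 dst[0x08+4] := {0x45,0x46,0xd7,0xf1}
query mem[0x0c]=0x7c, mem[0x01]=0x6a, mem[0x16]=0x3a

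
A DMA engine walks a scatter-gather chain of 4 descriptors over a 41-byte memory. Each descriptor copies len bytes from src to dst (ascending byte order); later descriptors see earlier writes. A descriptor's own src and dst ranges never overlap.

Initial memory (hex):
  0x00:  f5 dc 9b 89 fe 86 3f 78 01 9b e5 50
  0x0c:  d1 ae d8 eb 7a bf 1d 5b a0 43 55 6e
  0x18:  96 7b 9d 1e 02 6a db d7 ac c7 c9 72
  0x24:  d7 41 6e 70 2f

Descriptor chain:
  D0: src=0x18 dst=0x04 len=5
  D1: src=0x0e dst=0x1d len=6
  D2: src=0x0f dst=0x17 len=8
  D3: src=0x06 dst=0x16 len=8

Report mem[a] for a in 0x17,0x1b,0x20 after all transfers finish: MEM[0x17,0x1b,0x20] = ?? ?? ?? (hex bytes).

MEM[0x17,0x1b,0x20] = 1e 50 bf

[0] 0x18->0x04 len=5 : 96 7b 9d 1e 02
[1] 0x0e->0x1d len=6 : d8 eb 7a bf 1d 5b
[2] 0x0f->0x17 len=8 : eb 7a bf 1d 5b a0 43 55
[3] 0x06->0x16 len=8 : 9d 1e 02 9b e5 50 d1 ae
query mem[0x17]=0x1e, mem[0x1b]=0x50, mem[0x20]=0xbf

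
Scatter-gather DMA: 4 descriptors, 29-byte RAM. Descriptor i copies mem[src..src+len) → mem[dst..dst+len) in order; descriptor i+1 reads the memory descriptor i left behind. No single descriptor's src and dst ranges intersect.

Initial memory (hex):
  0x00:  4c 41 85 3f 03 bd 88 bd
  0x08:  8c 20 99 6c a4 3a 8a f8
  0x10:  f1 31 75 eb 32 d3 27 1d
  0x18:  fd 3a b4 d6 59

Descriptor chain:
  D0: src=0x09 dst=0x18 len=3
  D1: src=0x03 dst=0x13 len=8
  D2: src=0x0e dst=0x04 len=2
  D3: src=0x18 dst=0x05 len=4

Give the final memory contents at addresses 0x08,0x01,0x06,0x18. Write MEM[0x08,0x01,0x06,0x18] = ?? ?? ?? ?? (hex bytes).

MEM[0x08,0x01,0x06,0x18] = d6 41 20 8c

D0: mem[0x18..0x1a] <- [20 99 6c]
D1: mem[0x13..0x1a] <- [3f 03 bd 88 bd 8c 20 99]
D2: mem[0x04..0x05] <- [8a f8]
D3: mem[0x05..0x08] <- [8c 20 99 d6]
query mem[0x08]=0xd6, mem[0x01]=0x41, mem[0x06]=0x20, mem[0x18]=0x8c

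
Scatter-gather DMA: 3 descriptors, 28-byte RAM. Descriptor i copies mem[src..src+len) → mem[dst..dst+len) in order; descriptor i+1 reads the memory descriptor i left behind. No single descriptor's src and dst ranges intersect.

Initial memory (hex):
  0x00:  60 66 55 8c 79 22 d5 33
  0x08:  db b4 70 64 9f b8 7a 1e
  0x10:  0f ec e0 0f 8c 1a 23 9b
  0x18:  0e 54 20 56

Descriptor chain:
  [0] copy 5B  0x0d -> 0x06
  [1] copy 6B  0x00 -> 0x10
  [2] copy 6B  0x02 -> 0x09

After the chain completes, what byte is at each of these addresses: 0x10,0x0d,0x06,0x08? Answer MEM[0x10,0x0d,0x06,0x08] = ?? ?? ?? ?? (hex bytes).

MEM[0x10,0x0d,0x06,0x08] = 60 b8 b8 1e

[0] 0x0d->0x06 len=5 : b8 7a 1e 0f ec
[1] 0x00->0x10 len=6 : 60 66 55 8c 79 22
[2] 0x02->0x09 len=6 : 55 8c 79 22 b8 7a
query mem[0x10]=0x60, mem[0x0d]=0xb8, mem[0x06]=0xb8, mem[0x08]=0x1e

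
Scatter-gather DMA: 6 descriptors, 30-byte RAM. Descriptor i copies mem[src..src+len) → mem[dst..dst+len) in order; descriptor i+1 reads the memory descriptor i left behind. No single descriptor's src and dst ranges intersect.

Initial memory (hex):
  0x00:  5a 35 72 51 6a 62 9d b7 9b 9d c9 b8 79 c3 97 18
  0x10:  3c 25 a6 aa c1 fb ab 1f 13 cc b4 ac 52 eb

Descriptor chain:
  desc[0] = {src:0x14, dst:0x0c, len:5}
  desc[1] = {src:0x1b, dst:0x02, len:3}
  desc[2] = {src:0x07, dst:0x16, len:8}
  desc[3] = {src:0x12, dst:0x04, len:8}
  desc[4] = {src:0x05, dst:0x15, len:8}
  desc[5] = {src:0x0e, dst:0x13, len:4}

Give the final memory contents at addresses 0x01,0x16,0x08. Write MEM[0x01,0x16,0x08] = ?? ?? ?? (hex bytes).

MEM[0x01,0x16,0x08] = 35 25 b7

[0] 0x14->0x0c len=5 : c1 fb ab 1f 13
[1] 0x1b->0x02 len=3 : ac 52 eb
[2] 0x07->0x16 len=8 : b7 9b 9d c9 b8 c1 fb ab
[3] 0x12->0x04 len=8 : a6 aa c1 fb b7 9b 9d c9
[4] 0x05->0x15 len=8 : aa c1 fb b7 9b 9d c9 c1
[5] 0x0e->0x13 len=4 : ab 1f 13 25
query mem[0x01]=0x35, mem[0x16]=0x25, mem[0x08]=0xb7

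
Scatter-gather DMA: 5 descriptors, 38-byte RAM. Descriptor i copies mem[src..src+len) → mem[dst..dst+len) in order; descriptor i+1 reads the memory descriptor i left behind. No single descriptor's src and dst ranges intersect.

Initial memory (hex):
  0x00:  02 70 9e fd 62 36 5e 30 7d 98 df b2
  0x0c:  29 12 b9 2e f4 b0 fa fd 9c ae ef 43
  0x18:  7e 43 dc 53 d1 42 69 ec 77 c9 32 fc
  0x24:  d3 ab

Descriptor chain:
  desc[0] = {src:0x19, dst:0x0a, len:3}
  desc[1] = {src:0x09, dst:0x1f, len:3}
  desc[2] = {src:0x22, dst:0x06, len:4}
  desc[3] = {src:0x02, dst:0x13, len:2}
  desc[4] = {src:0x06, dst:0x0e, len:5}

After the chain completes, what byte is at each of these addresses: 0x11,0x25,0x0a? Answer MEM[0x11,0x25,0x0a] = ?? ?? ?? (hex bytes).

MEM[0x11,0x25,0x0a] = ab ab 43

#0 dst[0x0a+3] := {0x43,0xdc,0x53}
#1 dst[0x1f+3] := {0x98,0x43,0xdc}
#2 dst[0x06+4] := {0x32,0xfc,0xd3,0xab}
#3 dst[0x13+2] := {0x9e,0xfd}
#4 dst[0x0e+5] := {0x32,0xfc,0xd3,0xab,0x43}
query mem[0x11]=0xab, mem[0x25]=0xab, mem[0x0a]=0x43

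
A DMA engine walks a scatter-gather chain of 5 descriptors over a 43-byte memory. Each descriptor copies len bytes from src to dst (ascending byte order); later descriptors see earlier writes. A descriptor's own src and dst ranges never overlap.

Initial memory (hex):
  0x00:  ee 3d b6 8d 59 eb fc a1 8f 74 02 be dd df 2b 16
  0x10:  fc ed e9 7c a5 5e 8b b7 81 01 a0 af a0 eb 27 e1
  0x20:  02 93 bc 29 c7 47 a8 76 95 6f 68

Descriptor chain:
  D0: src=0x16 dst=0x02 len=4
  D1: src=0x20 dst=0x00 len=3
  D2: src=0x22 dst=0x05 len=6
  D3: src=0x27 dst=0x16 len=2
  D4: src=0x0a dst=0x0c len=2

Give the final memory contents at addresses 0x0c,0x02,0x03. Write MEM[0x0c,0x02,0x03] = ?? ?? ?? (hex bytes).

MEM[0x0c,0x02,0x03] = 76 bc b7

  after D0: wrote 4B at 0x02 = 8bb78101
  after D1: wrote 3B at 0x00 = 0293bc
  after D2: wrote 6B at 0x05 = bc29c747a876
  after D3: wrote 2B at 0x16 = 7695
  after D4: wrote 2B at 0x0c = 76be
query mem[0x0c]=0x76, mem[0x02]=0xbc, mem[0x03]=0xb7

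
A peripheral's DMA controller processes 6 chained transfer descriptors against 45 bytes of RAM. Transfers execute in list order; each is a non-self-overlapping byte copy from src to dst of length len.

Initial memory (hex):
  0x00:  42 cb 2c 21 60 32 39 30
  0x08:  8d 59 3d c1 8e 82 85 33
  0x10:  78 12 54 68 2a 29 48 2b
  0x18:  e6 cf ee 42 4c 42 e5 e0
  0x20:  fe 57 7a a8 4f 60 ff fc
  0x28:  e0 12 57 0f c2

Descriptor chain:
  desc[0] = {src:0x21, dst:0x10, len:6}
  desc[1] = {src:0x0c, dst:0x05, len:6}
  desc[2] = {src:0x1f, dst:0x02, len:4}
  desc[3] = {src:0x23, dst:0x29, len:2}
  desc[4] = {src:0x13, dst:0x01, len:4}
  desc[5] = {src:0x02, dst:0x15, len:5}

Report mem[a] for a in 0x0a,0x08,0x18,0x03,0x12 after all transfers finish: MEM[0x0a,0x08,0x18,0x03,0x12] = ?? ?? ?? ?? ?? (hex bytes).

MEM[0x0a,0x08,0x18,0x03,0x12] = 7a 33 7a ff a8

#0 dst[0x10+6] := {0x57,0x7a,0xa8,0x4f,0x60,0xff}
#1 dst[0x05+6] := {0x8e,0x82,0x85,0x33,0x57,0x7a}
#2 dst[0x02+4] := {0xe0,0xfe,0x57,0x7a}
#3 dst[0x29+2] := {0xa8,0x4f}
#4 dst[0x01+4] := {0x4f,0x60,0xff,0x48}
#5 dst[0x15+5] := {0x60,0xff,0x48,0x7a,0x82}
query mem[0x0a]=0x7a, mem[0x08]=0x33, mem[0x18]=0x7a, mem[0x03]=0xff, mem[0x12]=0xa8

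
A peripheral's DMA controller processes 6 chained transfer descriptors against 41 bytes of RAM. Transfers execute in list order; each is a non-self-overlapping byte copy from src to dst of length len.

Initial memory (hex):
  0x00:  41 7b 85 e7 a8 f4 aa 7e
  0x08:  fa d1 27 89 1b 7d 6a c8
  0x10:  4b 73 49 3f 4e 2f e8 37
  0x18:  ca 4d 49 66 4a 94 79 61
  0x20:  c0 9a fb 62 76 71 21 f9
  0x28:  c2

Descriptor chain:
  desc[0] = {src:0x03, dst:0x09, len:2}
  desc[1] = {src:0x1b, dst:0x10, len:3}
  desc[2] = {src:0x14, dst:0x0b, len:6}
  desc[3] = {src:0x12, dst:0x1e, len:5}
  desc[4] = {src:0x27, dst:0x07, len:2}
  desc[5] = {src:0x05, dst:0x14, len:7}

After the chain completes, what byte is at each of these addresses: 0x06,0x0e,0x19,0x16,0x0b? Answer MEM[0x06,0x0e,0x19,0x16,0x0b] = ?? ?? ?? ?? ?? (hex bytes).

D0: mem[0x09..0x0a] <- [e7 a8]
D1: mem[0x10..0x12] <- [66 4a 94]
D2: mem[0x0b..0x10] <- [4e 2f e8 37 ca 4d]
D3: mem[0x1e..0x22] <- [94 3f 4e 2f e8]
D4: mem[0x07..0x08] <- [f9 c2]
D5: mem[0x14..0x1a] <- [f4 aa f9 c2 e7 a8 4e]
query mem[0x06]=0xaa, mem[0x0e]=0x37, mem[0x19]=0xa8, mem[0x16]=0xf9, mem[0x0b]=0x4e

MEM[0x06,0x0e,0x19,0x16,0x0b] = aa 37 a8 f9 4e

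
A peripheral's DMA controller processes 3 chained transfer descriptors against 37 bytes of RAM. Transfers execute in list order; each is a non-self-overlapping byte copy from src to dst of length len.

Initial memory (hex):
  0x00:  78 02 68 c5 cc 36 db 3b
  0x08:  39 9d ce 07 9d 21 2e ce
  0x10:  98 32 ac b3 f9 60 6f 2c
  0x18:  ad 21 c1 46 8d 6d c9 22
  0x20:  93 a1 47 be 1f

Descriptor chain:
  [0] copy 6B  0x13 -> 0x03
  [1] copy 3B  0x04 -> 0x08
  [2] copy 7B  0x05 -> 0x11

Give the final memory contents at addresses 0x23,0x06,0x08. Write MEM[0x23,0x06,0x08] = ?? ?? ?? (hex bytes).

[0] 0x13->0x03 len=6 : b3 f9 60 6f 2c ad
[1] 0x04->0x08 len=3 : f9 60 6f
[2] 0x05->0x11 len=7 : 60 6f 2c f9 60 6f 07
query mem[0x23]=0xbe, mem[0x06]=0x6f, mem[0x08]=0xf9

MEM[0x23,0x06,0x08] = be 6f f9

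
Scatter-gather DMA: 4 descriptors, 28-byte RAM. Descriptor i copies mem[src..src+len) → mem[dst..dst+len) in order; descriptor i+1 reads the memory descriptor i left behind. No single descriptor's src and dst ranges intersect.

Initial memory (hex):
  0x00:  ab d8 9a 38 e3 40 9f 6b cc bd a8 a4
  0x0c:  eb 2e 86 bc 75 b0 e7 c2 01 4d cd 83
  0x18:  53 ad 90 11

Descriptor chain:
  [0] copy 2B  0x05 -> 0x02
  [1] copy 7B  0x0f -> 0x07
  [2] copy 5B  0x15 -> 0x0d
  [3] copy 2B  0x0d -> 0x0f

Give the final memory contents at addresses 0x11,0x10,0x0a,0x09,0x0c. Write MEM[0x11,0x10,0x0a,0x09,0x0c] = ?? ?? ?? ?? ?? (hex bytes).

MEM[0x11,0x10,0x0a,0x09,0x0c] = ad cd e7 b0 01

  after D0: wrote 2B at 0x02 = 409f
  after D1: wrote 7B at 0x07 = bc75b0e7c2014d
  after D2: wrote 5B at 0x0d = 4dcd8353ad
  after D3: wrote 2B at 0x0f = 4dcd
query mem[0x11]=0xad, mem[0x10]=0xcd, mem[0x0a]=0xe7, mem[0x09]=0xb0, mem[0x0c]=0x01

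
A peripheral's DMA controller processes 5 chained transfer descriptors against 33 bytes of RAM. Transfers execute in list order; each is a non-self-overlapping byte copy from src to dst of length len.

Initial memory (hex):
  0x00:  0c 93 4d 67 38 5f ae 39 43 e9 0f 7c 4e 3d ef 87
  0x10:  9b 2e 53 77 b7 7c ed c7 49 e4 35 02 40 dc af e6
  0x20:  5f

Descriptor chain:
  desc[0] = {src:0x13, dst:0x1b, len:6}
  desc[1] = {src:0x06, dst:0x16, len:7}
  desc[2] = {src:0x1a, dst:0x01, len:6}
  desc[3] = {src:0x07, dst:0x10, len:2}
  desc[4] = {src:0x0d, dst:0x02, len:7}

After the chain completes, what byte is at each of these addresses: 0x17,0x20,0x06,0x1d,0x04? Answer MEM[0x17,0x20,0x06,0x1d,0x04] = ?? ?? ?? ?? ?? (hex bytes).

[0] 0x13->0x1b len=6 : 77 b7 7c ed c7 49
[1] 0x06->0x16 len=7 : ae 39 43 e9 0f 7c 4e
[2] 0x1a->0x01 len=6 : 0f 7c 4e 7c ed c7
[3] 0x07->0x10 len=2 : 39 43
[4] 0x0d->0x02 len=7 : 3d ef 87 39 43 53 77
query mem[0x17]=0x39, mem[0x20]=0x49, mem[0x06]=0x43, mem[0x1d]=0x7c, mem[0x04]=0x87

MEM[0x17,0x20,0x06,0x1d,0x04] = 39 49 43 7c 87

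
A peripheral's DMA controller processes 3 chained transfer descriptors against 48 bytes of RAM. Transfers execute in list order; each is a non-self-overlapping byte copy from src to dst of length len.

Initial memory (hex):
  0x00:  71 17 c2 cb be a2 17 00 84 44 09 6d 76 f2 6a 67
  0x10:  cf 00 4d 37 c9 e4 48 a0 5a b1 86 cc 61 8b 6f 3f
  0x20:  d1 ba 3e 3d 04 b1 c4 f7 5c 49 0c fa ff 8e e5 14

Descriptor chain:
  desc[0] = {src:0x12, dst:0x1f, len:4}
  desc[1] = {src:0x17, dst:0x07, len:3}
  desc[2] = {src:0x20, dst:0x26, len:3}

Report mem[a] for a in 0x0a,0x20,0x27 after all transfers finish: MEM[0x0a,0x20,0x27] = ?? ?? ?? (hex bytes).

D0: mem[0x1f..0x22] <- [4d 37 c9 e4]
D1: mem[0x07..0x09] <- [a0 5a b1]
D2: mem[0x26..0x28] <- [37 c9 e4]
query mem[0x0a]=0x09, mem[0x20]=0x37, mem[0x27]=0xc9

MEM[0x0a,0x20,0x27] = 09 37 c9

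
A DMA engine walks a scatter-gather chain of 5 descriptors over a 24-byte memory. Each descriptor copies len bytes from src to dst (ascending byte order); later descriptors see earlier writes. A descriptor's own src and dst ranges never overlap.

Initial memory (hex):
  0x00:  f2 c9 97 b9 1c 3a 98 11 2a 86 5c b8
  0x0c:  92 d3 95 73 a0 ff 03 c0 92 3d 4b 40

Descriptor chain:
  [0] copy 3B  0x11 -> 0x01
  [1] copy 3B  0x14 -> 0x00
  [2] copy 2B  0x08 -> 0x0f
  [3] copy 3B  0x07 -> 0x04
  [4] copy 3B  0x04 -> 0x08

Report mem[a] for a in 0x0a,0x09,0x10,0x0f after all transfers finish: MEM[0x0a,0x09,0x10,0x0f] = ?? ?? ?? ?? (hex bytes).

[0] 0x11->0x01 len=3 : ff 03 c0
[1] 0x14->0x00 len=3 : 92 3d 4b
[2] 0x08->0x0f len=2 : 2a 86
[3] 0x07->0x04 len=3 : 11 2a 86
[4] 0x04->0x08 len=3 : 11 2a 86
query mem[0x0a]=0x86, mem[0x09]=0x2a, mem[0x10]=0x86, mem[0x0f]=0x2a

MEM[0x0a,0x09,0x10,0x0f] = 86 2a 86 2a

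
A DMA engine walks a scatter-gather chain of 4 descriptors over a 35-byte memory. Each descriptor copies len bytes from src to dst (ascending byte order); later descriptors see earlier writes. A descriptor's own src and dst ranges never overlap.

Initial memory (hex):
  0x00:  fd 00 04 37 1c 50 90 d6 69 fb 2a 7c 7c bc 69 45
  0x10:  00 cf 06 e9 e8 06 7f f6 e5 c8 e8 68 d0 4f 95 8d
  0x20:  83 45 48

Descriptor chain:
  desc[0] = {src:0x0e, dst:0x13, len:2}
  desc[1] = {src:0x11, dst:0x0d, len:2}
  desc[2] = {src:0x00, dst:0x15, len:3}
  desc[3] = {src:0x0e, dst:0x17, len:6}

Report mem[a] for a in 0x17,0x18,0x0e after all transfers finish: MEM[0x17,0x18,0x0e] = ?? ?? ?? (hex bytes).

[0] 0x0e->0x13 len=2 : 69 45
[1] 0x11->0x0d len=2 : cf 06
[2] 0x00->0x15 len=3 : fd 00 04
[3] 0x0e->0x17 len=6 : 06 45 00 cf 06 69
query mem[0x17]=0x06, mem[0x18]=0x45, mem[0x0e]=0x06

MEM[0x17,0x18,0x0e] = 06 45 06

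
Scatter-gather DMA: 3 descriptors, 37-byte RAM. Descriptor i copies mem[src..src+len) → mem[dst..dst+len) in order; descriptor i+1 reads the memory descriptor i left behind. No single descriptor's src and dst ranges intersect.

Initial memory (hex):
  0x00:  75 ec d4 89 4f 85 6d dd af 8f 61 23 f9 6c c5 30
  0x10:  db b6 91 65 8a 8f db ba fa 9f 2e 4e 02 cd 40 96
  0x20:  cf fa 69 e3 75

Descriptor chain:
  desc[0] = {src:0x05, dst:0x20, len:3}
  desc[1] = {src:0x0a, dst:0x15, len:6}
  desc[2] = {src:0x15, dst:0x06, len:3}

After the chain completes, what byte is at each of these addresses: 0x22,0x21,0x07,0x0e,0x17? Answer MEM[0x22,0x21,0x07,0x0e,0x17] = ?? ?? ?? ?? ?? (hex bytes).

  after D0: wrote 3B at 0x20 = 856ddd
  after D1: wrote 6B at 0x15 = 6123f96cc530
  after D2: wrote 3B at 0x06 = 6123f9
query mem[0x22]=0xdd, mem[0x21]=0x6d, mem[0x07]=0x23, mem[0x0e]=0xc5, mem[0x17]=0xf9

MEM[0x22,0x21,0x07,0x0e,0x17] = dd 6d 23 c5 f9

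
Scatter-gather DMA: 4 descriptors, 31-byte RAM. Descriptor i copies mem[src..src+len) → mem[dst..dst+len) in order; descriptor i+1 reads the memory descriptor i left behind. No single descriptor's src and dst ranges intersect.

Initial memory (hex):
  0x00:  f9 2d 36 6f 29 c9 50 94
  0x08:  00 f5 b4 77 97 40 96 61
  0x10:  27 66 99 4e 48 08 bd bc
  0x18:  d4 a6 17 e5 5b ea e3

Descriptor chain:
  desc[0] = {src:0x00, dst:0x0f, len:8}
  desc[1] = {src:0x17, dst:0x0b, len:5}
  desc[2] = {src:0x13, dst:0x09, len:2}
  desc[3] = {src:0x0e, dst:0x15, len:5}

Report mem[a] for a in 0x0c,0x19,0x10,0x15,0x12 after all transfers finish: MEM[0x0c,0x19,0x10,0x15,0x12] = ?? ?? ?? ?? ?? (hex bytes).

  after D0: wrote 8B at 0x0f = f92d366f29c95094
  after D1: wrote 5B at 0x0b = bcd4a617e5
  after D2: wrote 2B at 0x09 = 29c9
  after D3: wrote 5B at 0x15 = 17e52d366f
query mem[0x0c]=0xd4, mem[0x19]=0x6f, mem[0x10]=0x2d, mem[0x15]=0x17, mem[0x12]=0x6f

MEM[0x0c,0x19,0x10,0x15,0x12] = d4 6f 2d 17 6f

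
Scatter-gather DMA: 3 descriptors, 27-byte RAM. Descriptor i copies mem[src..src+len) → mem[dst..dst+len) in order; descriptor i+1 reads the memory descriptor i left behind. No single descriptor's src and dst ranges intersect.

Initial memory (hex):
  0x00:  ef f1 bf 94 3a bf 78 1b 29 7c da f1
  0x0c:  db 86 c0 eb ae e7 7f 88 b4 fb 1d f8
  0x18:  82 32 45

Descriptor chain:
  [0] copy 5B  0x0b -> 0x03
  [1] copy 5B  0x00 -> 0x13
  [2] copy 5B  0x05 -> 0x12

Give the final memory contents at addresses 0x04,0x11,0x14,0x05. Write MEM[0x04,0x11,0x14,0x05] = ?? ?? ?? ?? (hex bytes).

#0 dst[0x03+5] := {0xf1,0xdb,0x86,0xc0,0xeb}
#1 dst[0x13+5] := {0xef,0xf1,0xbf,0xf1,0xdb}
#2 dst[0x12+5] := {0x86,0xc0,0xeb,0x29,0x7c}
query mem[0x04]=0xdb, mem[0x11]=0xe7, mem[0x14]=0xeb, mem[0x05]=0x86

MEM[0x04,0x11,0x14,0x05] = db e7 eb 86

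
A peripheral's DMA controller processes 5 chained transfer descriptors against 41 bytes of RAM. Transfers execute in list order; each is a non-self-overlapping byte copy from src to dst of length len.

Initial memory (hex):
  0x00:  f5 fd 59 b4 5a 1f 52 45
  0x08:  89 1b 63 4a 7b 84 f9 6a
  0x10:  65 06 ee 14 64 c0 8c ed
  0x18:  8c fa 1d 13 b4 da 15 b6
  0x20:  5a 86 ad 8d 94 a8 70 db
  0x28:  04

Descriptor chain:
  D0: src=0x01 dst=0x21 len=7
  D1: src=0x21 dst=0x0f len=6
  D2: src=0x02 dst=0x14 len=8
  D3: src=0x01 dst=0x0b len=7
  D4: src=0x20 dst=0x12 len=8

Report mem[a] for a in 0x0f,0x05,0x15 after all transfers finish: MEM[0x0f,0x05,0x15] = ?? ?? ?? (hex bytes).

MEM[0x0f,0x05,0x15] = 1f 1f b4

[0] 0x01->0x21 len=7 : fd 59 b4 5a 1f 52 45
[1] 0x21->0x0f len=6 : fd 59 b4 5a 1f 52
[2] 0x02->0x14 len=8 : 59 b4 5a 1f 52 45 89 1b
[3] 0x01->0x0b len=7 : fd 59 b4 5a 1f 52 45
[4] 0x20->0x12 len=8 : 5a fd 59 b4 5a 1f 52 45
query mem[0x0f]=0x1f, mem[0x05]=0x1f, mem[0x15]=0xb4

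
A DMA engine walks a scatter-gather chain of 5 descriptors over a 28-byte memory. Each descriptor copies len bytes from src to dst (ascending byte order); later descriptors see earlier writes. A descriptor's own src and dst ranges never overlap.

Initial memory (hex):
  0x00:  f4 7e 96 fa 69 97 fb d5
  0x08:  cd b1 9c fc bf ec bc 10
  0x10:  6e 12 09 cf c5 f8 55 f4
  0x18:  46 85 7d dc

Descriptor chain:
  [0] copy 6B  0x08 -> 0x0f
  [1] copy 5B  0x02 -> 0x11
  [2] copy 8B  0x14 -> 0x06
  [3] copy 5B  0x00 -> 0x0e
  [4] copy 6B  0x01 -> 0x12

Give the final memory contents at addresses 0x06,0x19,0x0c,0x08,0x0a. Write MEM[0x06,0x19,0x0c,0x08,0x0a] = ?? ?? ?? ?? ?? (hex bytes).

[0] 0x08->0x0f len=6 : cd b1 9c fc bf ec
[1] 0x02->0x11 len=5 : 96 fa 69 97 fb
[2] 0x14->0x06 len=8 : 97 fb 55 f4 46 85 7d dc
[3] 0x00->0x0e len=5 : f4 7e 96 fa 69
[4] 0x01->0x12 len=6 : 7e 96 fa 69 97 97
query mem[0x06]=0x97, mem[0x19]=0x85, mem[0x0c]=0x7d, mem[0x08]=0x55, mem[0x0a]=0x46

MEM[0x06,0x19,0x0c,0x08,0x0a] = 97 85 7d 55 46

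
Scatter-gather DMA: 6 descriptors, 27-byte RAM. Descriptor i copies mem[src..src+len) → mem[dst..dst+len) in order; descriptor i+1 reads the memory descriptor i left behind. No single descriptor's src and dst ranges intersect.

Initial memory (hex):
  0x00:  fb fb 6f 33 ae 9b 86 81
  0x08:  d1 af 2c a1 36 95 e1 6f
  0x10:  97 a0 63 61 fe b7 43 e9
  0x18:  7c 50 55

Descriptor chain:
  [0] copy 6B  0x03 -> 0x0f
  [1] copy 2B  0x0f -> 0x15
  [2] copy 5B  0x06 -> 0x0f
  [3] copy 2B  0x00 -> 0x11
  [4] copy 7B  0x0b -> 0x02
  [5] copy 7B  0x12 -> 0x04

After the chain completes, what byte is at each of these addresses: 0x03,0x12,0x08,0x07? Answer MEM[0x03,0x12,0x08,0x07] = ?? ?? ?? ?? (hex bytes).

#0 dst[0x0f+6] := {0x33,0xae,0x9b,0x86,0x81,0xd1}
#1 dst[0x15+2] := {0x33,0xae}
#2 dst[0x0f+5] := {0x86,0x81,0xd1,0xaf,0x2c}
#3 dst[0x11+2] := {0xfb,0xfb}
#4 dst[0x02+7] := {0xa1,0x36,0x95,0xe1,0x86,0x81,0xfb}
#5 dst[0x04+7] := {0xfb,0x2c,0xd1,0x33,0xae,0xe9,0x7c}
query mem[0x03]=0x36, mem[0x12]=0xfb, mem[0x08]=0xae, mem[0x07]=0x33

MEM[0x03,0x12,0x08,0x07] = 36 fb ae 33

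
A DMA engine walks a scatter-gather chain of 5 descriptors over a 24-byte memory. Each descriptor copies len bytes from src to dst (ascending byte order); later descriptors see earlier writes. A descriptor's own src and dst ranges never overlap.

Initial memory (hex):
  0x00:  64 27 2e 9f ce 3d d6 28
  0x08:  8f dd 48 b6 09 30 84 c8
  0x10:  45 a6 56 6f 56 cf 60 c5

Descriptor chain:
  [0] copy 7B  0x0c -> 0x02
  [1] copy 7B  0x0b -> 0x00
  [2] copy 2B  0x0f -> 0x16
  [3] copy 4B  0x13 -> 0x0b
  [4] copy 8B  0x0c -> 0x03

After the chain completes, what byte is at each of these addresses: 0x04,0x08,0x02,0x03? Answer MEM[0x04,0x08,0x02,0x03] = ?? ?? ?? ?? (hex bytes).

D0: mem[0x02..0x08] <- [09 30 84 c8 45 a6 56]
D1: mem[0x00..0x06] <- [b6 09 30 84 c8 45 a6]
D2: mem[0x16..0x17] <- [c8 45]
D3: mem[0x0b..0x0e] <- [6f 56 cf c8]
D4: mem[0x03..0x0a] <- [56 cf c8 c8 45 a6 56 6f]
query mem[0x04]=0xcf, mem[0x08]=0xa6, mem[0x02]=0x30, mem[0x03]=0x56

MEM[0x04,0x08,0x02,0x03] = cf a6 30 56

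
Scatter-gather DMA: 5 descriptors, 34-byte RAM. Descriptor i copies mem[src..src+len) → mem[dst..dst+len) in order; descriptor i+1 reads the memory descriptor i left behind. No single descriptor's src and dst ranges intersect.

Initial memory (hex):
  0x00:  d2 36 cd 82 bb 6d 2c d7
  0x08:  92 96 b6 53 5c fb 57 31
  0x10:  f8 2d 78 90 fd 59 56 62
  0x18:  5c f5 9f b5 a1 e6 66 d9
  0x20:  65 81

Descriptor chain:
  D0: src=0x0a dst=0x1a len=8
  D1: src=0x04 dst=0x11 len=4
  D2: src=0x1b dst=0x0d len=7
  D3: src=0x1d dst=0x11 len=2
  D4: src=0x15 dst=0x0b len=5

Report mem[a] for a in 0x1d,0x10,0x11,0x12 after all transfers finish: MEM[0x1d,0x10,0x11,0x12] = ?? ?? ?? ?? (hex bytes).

MEM[0x1d,0x10,0x11,0x12] = fb 57 fb 57

  after D0: wrote 8B at 0x1a = b6535cfb5731f82d
  after D1: wrote 4B at 0x11 = bb6d2cd7
  after D2: wrote 7B at 0x0d = 535cfb5731f82d
  after D3: wrote 2B at 0x11 = fb57
  after D4: wrote 5B at 0x0b = 5956625cf5
query mem[0x1d]=0xfb, mem[0x10]=0x57, mem[0x11]=0xfb, mem[0x12]=0x57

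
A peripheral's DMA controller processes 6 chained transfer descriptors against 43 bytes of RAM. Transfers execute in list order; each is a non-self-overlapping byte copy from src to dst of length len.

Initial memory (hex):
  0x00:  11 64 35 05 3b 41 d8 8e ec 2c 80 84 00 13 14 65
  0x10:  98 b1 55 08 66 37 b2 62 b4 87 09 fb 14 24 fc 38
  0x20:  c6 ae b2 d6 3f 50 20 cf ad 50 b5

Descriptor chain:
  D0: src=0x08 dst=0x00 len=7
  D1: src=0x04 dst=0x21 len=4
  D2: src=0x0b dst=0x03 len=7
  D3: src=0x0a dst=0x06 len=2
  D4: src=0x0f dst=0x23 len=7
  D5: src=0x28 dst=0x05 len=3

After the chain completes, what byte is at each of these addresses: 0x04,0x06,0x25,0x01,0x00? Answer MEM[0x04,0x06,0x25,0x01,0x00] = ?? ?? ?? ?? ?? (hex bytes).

#0 dst[0x00+7] := {0xec,0x2c,0x80,0x84,0x00,0x13,0x14}
#1 dst[0x21+4] := {0x00,0x13,0x14,0x8e}
#2 dst[0x03+7] := {0x84,0x00,0x13,0x14,0x65,0x98,0xb1}
#3 dst[0x06+2] := {0x80,0x84}
#4 dst[0x23+7] := {0x65,0x98,0xb1,0x55,0x08,0x66,0x37}
#5 dst[0x05+3] := {0x66,0x37,0xb5}
query mem[0x04]=0x00, mem[0x06]=0x37, mem[0x25]=0xb1, mem[0x01]=0x2c, mem[0x00]=0xec

MEM[0x04,0x06,0x25,0x01,0x00] = 00 37 b1 2c ec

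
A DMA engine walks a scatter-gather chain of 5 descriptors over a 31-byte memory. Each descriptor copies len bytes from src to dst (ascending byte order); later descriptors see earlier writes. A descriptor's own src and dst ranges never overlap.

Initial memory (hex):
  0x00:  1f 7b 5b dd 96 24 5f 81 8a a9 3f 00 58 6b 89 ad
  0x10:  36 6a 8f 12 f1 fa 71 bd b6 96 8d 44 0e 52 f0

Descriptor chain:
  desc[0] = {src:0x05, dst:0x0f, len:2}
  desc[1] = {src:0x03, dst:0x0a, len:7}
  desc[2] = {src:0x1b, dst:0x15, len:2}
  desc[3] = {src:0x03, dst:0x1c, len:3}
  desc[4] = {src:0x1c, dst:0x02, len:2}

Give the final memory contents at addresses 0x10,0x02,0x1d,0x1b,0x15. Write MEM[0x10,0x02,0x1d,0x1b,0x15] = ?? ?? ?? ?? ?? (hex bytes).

MEM[0x10,0x02,0x1d,0x1b,0x15] = a9 dd 96 44 44

  after D0: wrote 2B at 0x0f = 245f
  after D1: wrote 7B at 0x0a = dd96245f818aa9
  after D2: wrote 2B at 0x15 = 440e
  after D3: wrote 3B at 0x1c = dd9624
  after D4: wrote 2B at 0x02 = dd96
query mem[0x10]=0xa9, mem[0x02]=0xdd, mem[0x1d]=0x96, mem[0x1b]=0x44, mem[0x15]=0x44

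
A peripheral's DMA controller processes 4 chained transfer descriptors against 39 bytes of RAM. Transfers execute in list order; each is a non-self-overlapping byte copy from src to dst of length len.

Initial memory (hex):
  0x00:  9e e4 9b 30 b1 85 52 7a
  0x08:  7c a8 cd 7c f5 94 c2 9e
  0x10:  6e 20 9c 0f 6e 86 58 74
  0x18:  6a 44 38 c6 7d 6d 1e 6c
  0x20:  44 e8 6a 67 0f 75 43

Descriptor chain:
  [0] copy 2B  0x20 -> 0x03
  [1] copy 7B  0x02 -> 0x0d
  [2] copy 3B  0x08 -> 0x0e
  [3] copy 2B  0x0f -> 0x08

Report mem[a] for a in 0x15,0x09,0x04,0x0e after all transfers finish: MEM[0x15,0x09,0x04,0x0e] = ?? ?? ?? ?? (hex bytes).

MEM[0x15,0x09,0x04,0x0e] = 86 cd e8 7c

[0] 0x20->0x03 len=2 : 44 e8
[1] 0x02->0x0d len=7 : 9b 44 e8 85 52 7a 7c
[2] 0x08->0x0e len=3 : 7c a8 cd
[3] 0x0f->0x08 len=2 : a8 cd
query mem[0x15]=0x86, mem[0x09]=0xcd, mem[0x04]=0xe8, mem[0x0e]=0x7c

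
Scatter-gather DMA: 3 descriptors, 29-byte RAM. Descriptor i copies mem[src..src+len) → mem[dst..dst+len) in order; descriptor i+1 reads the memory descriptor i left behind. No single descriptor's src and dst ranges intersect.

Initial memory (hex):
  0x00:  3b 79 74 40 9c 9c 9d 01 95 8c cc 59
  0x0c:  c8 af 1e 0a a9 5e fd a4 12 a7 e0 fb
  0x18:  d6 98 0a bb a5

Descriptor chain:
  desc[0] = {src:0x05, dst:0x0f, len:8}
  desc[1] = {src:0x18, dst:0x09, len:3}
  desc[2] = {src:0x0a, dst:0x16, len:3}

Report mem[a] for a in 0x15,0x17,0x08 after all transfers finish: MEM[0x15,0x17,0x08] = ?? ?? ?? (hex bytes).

MEM[0x15,0x17,0x08] = 59 0a 95

  after D0: wrote 8B at 0x0f = 9c9d01958ccc59c8
  after D1: wrote 3B at 0x09 = d6980a
  after D2: wrote 3B at 0x16 = 980ac8
query mem[0x15]=0x59, mem[0x17]=0x0a, mem[0x08]=0x95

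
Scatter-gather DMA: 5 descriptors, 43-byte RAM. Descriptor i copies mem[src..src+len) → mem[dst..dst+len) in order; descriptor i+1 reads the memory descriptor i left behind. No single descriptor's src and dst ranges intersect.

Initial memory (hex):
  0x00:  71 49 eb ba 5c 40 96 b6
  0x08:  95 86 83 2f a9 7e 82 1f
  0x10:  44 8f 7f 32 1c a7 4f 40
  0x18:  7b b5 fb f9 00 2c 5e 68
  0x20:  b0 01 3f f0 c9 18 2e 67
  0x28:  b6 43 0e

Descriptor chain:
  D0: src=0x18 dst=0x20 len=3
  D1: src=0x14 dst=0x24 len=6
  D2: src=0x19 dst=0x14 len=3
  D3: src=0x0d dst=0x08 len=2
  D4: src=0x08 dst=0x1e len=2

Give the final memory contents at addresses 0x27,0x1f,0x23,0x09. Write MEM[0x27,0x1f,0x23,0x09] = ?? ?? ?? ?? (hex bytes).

  after D0: wrote 3B at 0x20 = 7bb5fb
  after D1: wrote 6B at 0x24 = 1ca74f407bb5
  after D2: wrote 3B at 0x14 = b5fbf9
  after D3: wrote 2B at 0x08 = 7e82
  after D4: wrote 2B at 0x1e = 7e82
query mem[0x27]=0x40, mem[0x1f]=0x82, mem[0x23]=0xf0, mem[0x09]=0x82

MEM[0x27,0x1f,0x23,0x09] = 40 82 f0 82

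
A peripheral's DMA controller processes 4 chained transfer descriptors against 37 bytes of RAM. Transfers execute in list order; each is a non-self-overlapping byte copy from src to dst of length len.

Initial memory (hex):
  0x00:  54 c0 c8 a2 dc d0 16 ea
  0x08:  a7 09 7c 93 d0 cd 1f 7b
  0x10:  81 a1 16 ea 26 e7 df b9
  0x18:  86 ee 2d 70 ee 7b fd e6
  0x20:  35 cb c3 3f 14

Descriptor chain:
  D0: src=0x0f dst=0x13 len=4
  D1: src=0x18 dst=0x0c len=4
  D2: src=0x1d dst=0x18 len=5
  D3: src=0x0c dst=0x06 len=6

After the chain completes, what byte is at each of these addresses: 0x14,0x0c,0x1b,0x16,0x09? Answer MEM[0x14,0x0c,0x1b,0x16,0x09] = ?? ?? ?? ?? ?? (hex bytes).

D0: mem[0x13..0x16] <- [7b 81 a1 16]
D1: mem[0x0c..0x0f] <- [86 ee 2d 70]
D2: mem[0x18..0x1c] <- [7b fd e6 35 cb]
D3: mem[0x06..0x0b] <- [86 ee 2d 70 81 a1]
query mem[0x14]=0x81, mem[0x0c]=0x86, mem[0x1b]=0x35, mem[0x16]=0x16, mem[0x09]=0x70

MEM[0x14,0x0c,0x1b,0x16,0x09] = 81 86 35 16 70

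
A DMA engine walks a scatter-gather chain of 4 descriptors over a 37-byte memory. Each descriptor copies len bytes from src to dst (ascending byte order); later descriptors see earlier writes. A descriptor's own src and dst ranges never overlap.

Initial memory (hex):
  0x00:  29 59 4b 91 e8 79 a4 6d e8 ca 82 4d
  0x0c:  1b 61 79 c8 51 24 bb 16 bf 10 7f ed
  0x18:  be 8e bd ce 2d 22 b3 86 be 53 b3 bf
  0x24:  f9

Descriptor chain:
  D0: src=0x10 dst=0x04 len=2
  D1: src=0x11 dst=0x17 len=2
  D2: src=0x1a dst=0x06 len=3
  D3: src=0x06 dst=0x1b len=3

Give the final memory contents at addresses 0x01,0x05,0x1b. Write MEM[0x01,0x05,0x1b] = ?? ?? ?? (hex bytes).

MEM[0x01,0x05,0x1b] = 59 24 bd

  after D0: wrote 2B at 0x04 = 5124
  after D1: wrote 2B at 0x17 = 24bb
  after D2: wrote 3B at 0x06 = bdce2d
  after D3: wrote 3B at 0x1b = bdce2d
query mem[0x01]=0x59, mem[0x05]=0x24, mem[0x1b]=0xbd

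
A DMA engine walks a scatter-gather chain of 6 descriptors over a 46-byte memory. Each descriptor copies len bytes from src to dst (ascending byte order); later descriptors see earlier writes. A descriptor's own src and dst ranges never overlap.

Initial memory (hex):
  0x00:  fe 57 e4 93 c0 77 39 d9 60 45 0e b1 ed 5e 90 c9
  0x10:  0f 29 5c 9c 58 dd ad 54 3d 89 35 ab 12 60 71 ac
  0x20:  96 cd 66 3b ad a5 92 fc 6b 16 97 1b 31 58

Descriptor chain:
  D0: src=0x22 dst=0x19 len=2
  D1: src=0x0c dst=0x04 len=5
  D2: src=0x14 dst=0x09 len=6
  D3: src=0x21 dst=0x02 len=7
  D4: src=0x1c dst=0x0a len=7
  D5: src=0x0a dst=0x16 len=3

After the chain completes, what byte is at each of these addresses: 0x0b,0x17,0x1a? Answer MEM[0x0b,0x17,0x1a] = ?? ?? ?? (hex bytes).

[0] 0x22->0x19 len=2 : 66 3b
[1] 0x0c->0x04 len=5 : ed 5e 90 c9 0f
[2] 0x14->0x09 len=6 : 58 dd ad 54 3d 66
[3] 0x21->0x02 len=7 : cd 66 3b ad a5 92 fc
[4] 0x1c->0x0a len=7 : 12 60 71 ac 96 cd 66
[5] 0x0a->0x16 len=3 : 12 60 71
query mem[0x0b]=0x60, mem[0x17]=0x60, mem[0x1a]=0x3b

MEM[0x0b,0x17,0x1a] = 60 60 3b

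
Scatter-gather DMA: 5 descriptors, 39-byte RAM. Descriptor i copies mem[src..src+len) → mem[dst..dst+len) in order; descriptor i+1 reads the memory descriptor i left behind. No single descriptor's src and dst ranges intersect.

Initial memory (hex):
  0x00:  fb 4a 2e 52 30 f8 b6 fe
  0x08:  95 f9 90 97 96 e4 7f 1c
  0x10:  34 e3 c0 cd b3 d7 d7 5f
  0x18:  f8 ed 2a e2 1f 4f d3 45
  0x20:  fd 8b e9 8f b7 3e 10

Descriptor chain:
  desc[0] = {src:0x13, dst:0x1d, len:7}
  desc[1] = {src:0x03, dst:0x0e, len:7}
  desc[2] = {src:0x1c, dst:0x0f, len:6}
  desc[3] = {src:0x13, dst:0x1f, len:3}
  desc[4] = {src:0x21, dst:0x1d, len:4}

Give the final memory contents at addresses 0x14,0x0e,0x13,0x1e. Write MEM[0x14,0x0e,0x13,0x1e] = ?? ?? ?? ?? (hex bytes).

MEM[0x14,0x0e,0x13,0x1e] = 5f 52 d7 f8

  after D0: wrote 7B at 0x1d = cdb3d7d75ff8ed
  after D1: wrote 7B at 0x0e = 5230f8b6fe95f9
  after D2: wrote 6B at 0x0f = 1fcdb3d7d75f
  after D3: wrote 3B at 0x1f = d75fd7
  after D4: wrote 4B at 0x1d = d7f8edb7
query mem[0x14]=0x5f, mem[0x0e]=0x52, mem[0x13]=0xd7, mem[0x1e]=0xf8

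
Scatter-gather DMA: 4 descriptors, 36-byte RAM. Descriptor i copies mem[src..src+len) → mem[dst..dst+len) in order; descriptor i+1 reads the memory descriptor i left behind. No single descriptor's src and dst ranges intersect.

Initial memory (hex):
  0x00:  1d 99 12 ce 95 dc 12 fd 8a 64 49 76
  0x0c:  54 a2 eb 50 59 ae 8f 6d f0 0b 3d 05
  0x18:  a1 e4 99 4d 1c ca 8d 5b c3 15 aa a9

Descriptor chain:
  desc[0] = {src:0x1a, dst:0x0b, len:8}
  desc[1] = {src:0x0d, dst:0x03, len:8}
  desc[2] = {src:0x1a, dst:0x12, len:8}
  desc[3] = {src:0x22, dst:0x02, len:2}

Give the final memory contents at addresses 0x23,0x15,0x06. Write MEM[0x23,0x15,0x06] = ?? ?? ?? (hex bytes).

#0 dst[0x0b+8] := {0x99,0x4d,0x1c,0xca,0x8d,0x5b,0xc3,0x15}
#1 dst[0x03+8] := {0x1c,0xca,0x8d,0x5b,0xc3,0x15,0x6d,0xf0}
#2 dst[0x12+8] := {0x99,0x4d,0x1c,0xca,0x8d,0x5b,0xc3,0x15}
#3 dst[0x02+2] := {0xaa,0xa9}
query mem[0x23]=0xa9, mem[0x15]=0xca, mem[0x06]=0x5b

MEM[0x23,0x15,0x06] = a9 ca 5b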